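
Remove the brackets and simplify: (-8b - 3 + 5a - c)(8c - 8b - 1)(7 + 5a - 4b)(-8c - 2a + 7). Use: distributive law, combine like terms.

(-8b - 3 + 5a - c)(8c - 8b - 1)(7 + 5a - 4b)(-8c - 2a + 7)
= (-64bc + 64b^2 + 8b - 24c + 24b + 3 + 40ac - 40ab - 5a - 8c^2 + 8bc + c)(7 + 5a - 4b)(-8c - 2a + 7)    [distributive law]
= (-56bc + 64b^2 + 32b - 23c + 3 + 40ac - 40ab - 5a - 8c^2)(7 + 5a - 4b)(-8c - 2a + 7)    [combine like terms]
= (-392bc - 280abc + 224b^2c + 448b^2 + 320ab^2 - 256b^3 + 224b + 160ab - 128b^2 - 161c - 115ac + 92bc + 21 + 15a - 12b + 280ac + 200a^2c - 160abc - 280ab - 200a^2b + 160ab^2 - 35a - 25a^2 + 20ab - 56c^2 - 40ac^2 + 32bc^2)(-8c - 2a + 7)    [distributive law]
= (-300bc - 440abc + 224b^2c + 320b^2 + 480ab^2 - 256b^3 + 212b - 100ab - 161c + 165ac + 21 - 20a + 200a^2c - 200a^2b - 25a^2 - 56c^2 - 40ac^2 + 32bc^2)(-8c - 2a + 7)    [combine like terms]
= 2400bc^2 + 600abc - 2100bc + 3520abc^2 + 880a^2bc - 3080abc - 1792b^2c^2 - 448ab^2c + 1568b^2c - 2560b^2c - 640ab^2 + 2240b^2 - 3840ab^2c - 960a^2b^2 + 3360ab^2 + 2048b^3c + 512ab^3 - 1792b^3 - 1696bc - 424ab + 1484b + 800abc + 200a^2b - 700ab + 1288c^2 + 322ac - 1127c - 1320ac^2 - 330a^2c + 1155ac - 168c - 42a + 147 + 160ac + 40a^2 - 140a - 1600a^2c^2 - 400a^3c + 1400a^2c + 1600a^2bc + 400a^3b - 1400a^2b + 200a^2c + 50a^3 - 175a^2 + 448c^3 + 112ac^2 - 392c^2 + 320ac^3 + 80a^2c^2 - 280ac^2 - 256bc^3 - 64abc^2 + 224bc^2    [distributive law]
= 2624bc^2 - 1680abc - 3796bc + 3456abc^2 + 2480a^2bc - 1792b^2c^2 - 4288ab^2c - 992b^2c + 2720ab^2 + 2240b^2 - 960a^2b^2 + 2048b^3c + 512ab^3 - 1792b^3 - 1124ab + 1484b - 1200a^2b + 896c^2 + 1637ac - 1295c - 1488ac^2 + 1270a^2c - 182a + 147 - 135a^2 - 1520a^2c^2 - 400a^3c + 400a^3b + 50a^3 + 448c^3 + 320ac^3 - 256bc^3    [combine like terms]

2624bc^2 - 1680abc - 3796bc + 3456abc^2 + 2480a^2bc - 1792b^2c^2 - 4288ab^2c - 992b^2c + 2720ab^2 + 2240b^2 - 960a^2b^2 + 2048b^3c + 512ab^3 - 1792b^3 - 1124ab + 1484b - 1200a^2b + 896c^2 + 1637ac - 1295c - 1488ac^2 + 1270a^2c - 182a + 147 - 135a^2 - 1520a^2c^2 - 400a^3c + 400a^3b + 50a^3 + 448c^3 + 320ac^3 - 256bc^3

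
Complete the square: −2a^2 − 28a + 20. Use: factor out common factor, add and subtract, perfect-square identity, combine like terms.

−2a^2 − 28a + 20
= −2(a^2 + 14a) + 20    [factor out -2 from the a-terms]
= −2(a^2 + 14a + 49 − 49) + 20    [add and subtract 49 inside the bracket]
= −2(a + 7)^2 + 98 + 20    [perfect-square identity]
= −2(a + 7)^2 + 118    [combine constants]

−2(a + 7)^2 + 118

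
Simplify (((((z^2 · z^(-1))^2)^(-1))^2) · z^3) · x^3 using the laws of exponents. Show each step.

x^3z^(-1)

(((((z^2 · z^(-1))^2)^(-1))^2) · z^3) · x^3
= ((((z^2 · z^(-1))^2)^(-2)) · z^3) · x^3    [power of a power]
= (((z^2 · z^(-1))^(-4)) · z^3) · x^3    [power of a power]
= ((((z^2)^(-4)) · ((z^(-1))^(-4))) · z^3) · x^3    [power of a product]
= ((z^(-8) · ((z^(-1))^(-4))) · z^3) · x^3    [power of a power]
= ((z^(-8) · z^4) · z^3) · x^3    [power of a power]
= (z^(-4) · z^3) · x^3    [product of powers]
= z^(-1) · x^3    [product of powers]
= x^3z^(-1)    [rearrange]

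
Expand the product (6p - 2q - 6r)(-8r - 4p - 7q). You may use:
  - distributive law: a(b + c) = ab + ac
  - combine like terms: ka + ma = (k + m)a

-24pr - 24p^2 - 34pq + 58qr + 14q^2 + 48r^2

(6p - 2q - 6r)(-8r - 4p - 7q)
= -48pr - 24p^2 - 42pq + 16qr + 8pq + 14q^2 + 48r^2 + 24pr + 42qr    [distributive law]
= -24pr - 24p^2 - 34pq + 58qr + 14q^2 + 48r^2    [combine like terms]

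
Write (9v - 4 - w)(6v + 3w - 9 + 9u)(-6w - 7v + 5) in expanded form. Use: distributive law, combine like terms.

(9v - 4 - w)(6v + 3w - 9 + 9u)(-6w - 7v + 5)
= (54v² + 27vw - 81v + 81uv - 24v - 12w + 36 - 36u - 6vw - 3w² + 9w - 9uw)(-6w - 7v + 5)    [distributive law]
= (54v² + 21vw - 105v + 81uv - 3w + 36 - 36u - 3w² - 9uw)(-6w - 7v + 5)    [combine like terms]
= -324v²w - 378v³ + 270v² - 126vw² - 147v²w + 105vw + 630vw + 735v² - 525v - 486uvw - 567uv² + 405uv + 18w² + 21vw - 15w - 216w - 252v + 180 + 216uw + 252uv - 180u + 18w³ + 21vw² - 15w² + 54uw² + 63uvw - 45uw    [distributive law]
= -471v²w - 378v³ + 1005v² - 105vw² + 756vw - 777v - 423uvw - 567uv² + 657uv + 3w² - 231w + 180 + 171uw - 180u + 18w³ + 54uw²    [combine like terms]

-471v²w - 378v³ + 1005v² - 105vw² + 756vw - 777v - 423uvw - 567uv² + 657uv + 3w² - 231w + 180 + 171uw - 180u + 18w³ + 54uw²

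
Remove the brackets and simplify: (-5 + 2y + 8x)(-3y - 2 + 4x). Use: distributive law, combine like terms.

11y + 10 - 36x - 6y^2 - 16xy + 32x^2

(-5 + 2y + 8x)(-3y - 2 + 4x)
= 15y + 10 - 20x - 6y^2 - 4y + 8xy - 24xy - 16x + 32x^2    [distributive law]
= 11y + 10 - 36x - 6y^2 - 16xy + 32x^2    [combine like terms]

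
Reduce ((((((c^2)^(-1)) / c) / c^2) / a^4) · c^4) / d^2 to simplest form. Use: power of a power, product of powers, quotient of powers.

a^(-4)c^(-1)d^(-2)

((((((c^2)^(-1)) / c) / c^2) / a^4) · c^4) / d^2
= ((((c^(-2) / c) / c^2) / a^4) · c^4) / d^2    [power of a power]
= (((c^(-3) / c^2) / a^4) · c^4) / d^2    [quotient of powers]
= ((c^(-5) / a^4) · c^4) / d^2    [quotient of powers]
= a^(-4)c^(-1)d^(-2)    [quotient of powers; product of powers]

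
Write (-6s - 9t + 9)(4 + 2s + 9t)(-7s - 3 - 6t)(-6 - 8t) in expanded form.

-468s^2 - 4080s^2t + 1404s + 2250st - 5490st^2 - 504s^3 - 672s^3t - 4608s^2t^2 - 7992st^3 + 2970t + 2970t^2 - 2700t^3 - 3888t^4 + 648

(-6s - 9t + 9)(4 + 2s + 9t)(-7s - 3 - 6t)(-6 - 8t)
= (-24s - 12s^2 - 54st - 36t - 18st - 81t^2 + 36 + 18s + 81t)(-7s - 3 - 6t)(-6 - 8t)    [distributive law]
= (-6s - 12s^2 - 72st + 45t - 81t^2 + 36)(-7s - 3 - 6t)(-6 - 8t)    [combine like terms]
= (42s^2 + 18s + 36st + 84s^3 + 36s^2 + 72s^2t + 504s^2t + 216st + 432st^2 - 315st - 135t - 270t^2 + 567st^2 + 243t^2 + 486t^3 - 252s - 108 - 216t)(-6 - 8t)    [distributive law]
= (78s^2 - 234s - 63st + 84s^3 + 576s^2t + 999st^2 - 351t - 27t^2 + 486t^3 - 108)(-6 - 8t)    [combine like terms]
= -468s^2 - 624s^2t + 1404s + 1872st + 378st + 504st^2 - 504s^3 - 672s^3t - 3456s^2t - 4608s^2t^2 - 5994st^2 - 7992st^3 + 2106t + 2808t^2 + 162t^2 + 216t^3 - 2916t^3 - 3888t^4 + 648 + 864t    [distributive law]
= -468s^2 - 4080s^2t + 1404s + 2250st - 5490st^2 - 504s^3 - 672s^3t - 4608s^2t^2 - 7992st^3 + 2970t + 2970t^2 - 2700t^3 - 3888t^4 + 648    [combine like terms]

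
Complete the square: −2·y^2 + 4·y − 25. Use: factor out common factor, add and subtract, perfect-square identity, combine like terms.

−2(y − 1)^2 − 23

−2·y^2 + 4·y − 25
= −2(y^2 − 2·y) − 25    [factor out -2 from the y-terms]
= −2(y^2 − 2·y + 1 − 1) − 25    [add and subtract 1 inside the bracket]
= −2(y − 1)^2 + 2 − 25    [perfect-square identity]
= −2(y − 1)^2 − 23    [combine constants]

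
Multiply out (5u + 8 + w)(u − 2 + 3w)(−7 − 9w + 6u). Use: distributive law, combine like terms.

−47u^2 + 51u^2w + 30u^3 − 82u + 38uw − 126uw^2 + 112 − 10w − 219w^2 − 27w^3

(5u + 8 + w)(u − 2 + 3w)(−7 − 9w + 6u)
= (5u^2 − 10u + 15uw + 8u − 16 + 24w + uw − 2w + 3w^2)(−7 − 9w + 6u)    [distributive law]
= (5u^2 − 2u + 16uw − 16 + 22w + 3w^2)(−7 − 9w + 6u)    [combine like terms]
= −35u^2 − 45u^2w + 30u^3 + 14u + 18uw − 12u^2 − 112uw − 144uw^2 + 96u^2w + 112 + 144w − 96u − 154w − 198w^2 + 132uw − 21w^2 − 27w^3 + 18uw^2    [distributive law]
= −47u^2 + 51u^2w + 30u^3 − 82u + 38uw − 126uw^2 + 112 − 10w − 219w^2 − 27w^3    [combine like terms]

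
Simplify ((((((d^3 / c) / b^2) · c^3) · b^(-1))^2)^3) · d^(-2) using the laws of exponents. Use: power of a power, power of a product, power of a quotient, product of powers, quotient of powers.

((((((d^3 / c) / b^2) · c^3) · b^(-1))^2)^3) · d^(-2)
= (((((d^3 / c) / b^2) · c^3) · b^(-1))^6) · d^(-2)    [power of a power]
= (((((d^3 / c) / b^2) · c^3)^6) · ((b^(-1))^6)) · d^(-2)    [power of a product]
= (((((d^3 / c) / b^2)^6) · ((c^3)^6)) · ((b^(-1))^6)) · d^(-2)    [power of a product]
= (((((d^3 / c)^6) / ((b^2)^6)) · ((c^3)^6)) · ((b^(-1))^6)) · d^(-2)    [power of a quotient]
= ((((((d^3)^6) / (c^6)) / ((b^2)^6)) · ((c^3)^6)) · ((b^(-1))^6)) · d^(-2)    [power of a quotient]
= ((((d^18 / (c^6)) / ((b^2)^6)) · ((c^3)^6)) · ((b^(-1))^6)) · d^(-2)    [power of a power]
= ((((d^18 / c^6) / b^12) · ((c^3)^6)) · ((b^(-1))^6)) · d^(-2)    [power of a power]
= ((((d^18 / c^6) / b^12) · c^18) · ((b^(-1))^6)) · d^(-2)    [power of a power]
= ((((d^18 / c^6) / b^12) · c^18) · b^(-6)) · d^(-2)    [power of a power]
= b^(-18)c^12d^16    [quotient of powers; product of powers]

b^(-18)c^12d^16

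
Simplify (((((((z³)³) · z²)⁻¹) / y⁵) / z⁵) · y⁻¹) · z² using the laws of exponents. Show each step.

(((((((z³)³) · z²)⁻¹) / y⁵) / z⁵) · y⁻¹) · z²
= (((((((z³)³)⁻¹) · ((z²)⁻¹)) / y⁵) / z⁵) · y⁻¹) · z²    [power of a product]
= ((((((z³)⁻³) · ((z²)⁻¹)) / y⁵) / z⁵) · y⁻¹) · z²    [power of a power]
= ((((z⁻⁹ · ((z²)⁻¹)) / y⁵) / z⁵) · y⁻¹) · z²    [power of a power]
= ((((z⁻⁹ · z⁻²) / y⁵) / z⁵) · y⁻¹) · z²    [power of a power]
= (((z⁻¹¹ / y⁵) / z⁵) · y⁻¹) · z²    [product of powers]
= y⁻⁶z⁻¹⁴    [quotient of powers; product of powers]

y⁻⁶z⁻¹⁴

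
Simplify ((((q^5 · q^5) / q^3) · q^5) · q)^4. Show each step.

((((q^5 · q^5) / q^3) · q^5) · q)^4
= ((((q^5 · q^5) / q^3) · q^5)^4) · (q^4)    [power of a product]
= ((((q^5 · q^5) / q^3)^4) · ((q^5)^4)) · (q^4)    [power of a product]
= ((((q^5 · q^5)^4) / ((q^3)^4)) · ((q^5)^4)) · (q^4)    [power of a quotient]
= (((((q^5)^4) · ((q^5)^4)) / ((q^3)^4)) · ((q^5)^4)) · (q^4)    [power of a product]
= (((q^20 · ((q^5)^4)) / ((q^3)^4)) · ((q^5)^4)) · (q^4)    [power of a power]
= (((q^20 · q^20) / ((q^3)^4)) · ((q^5)^4)) · (q^4)    [power of a power]
= ((q^40 / ((q^3)^4)) · ((q^5)^4)) · (q^4)    [product of powers]
= ((q^40 / q^12) · ((q^5)^4)) · (q^4)    [power of a power]
= (q^28 · ((q^5)^4)) · (q^4)    [quotient of powers]
= (q^28 · q^20) · (q^4)    [power of a power]
= q^48 · (q^4)    [product of powers]
= q^52    [product of powers]

q^52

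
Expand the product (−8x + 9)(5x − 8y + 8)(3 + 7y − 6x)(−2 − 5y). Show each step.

12x^2 + 1358x^2y + 3320x^2y^2 − 480x^3 − 1200x^3y + 1463xy − 3351xy^2 − 2240xy^3 + 978x − 1656y − 432y^2 + 2520y^3 − 432

(−8x + 9)(5x − 8y + 8)(3 + 7y − 6x)(−2 − 5y)
= (−40x^2 + 64xy − 64x + 45x − 72y + 72)(3 + 7y − 6x)(−2 − 5y)    [distributive law]
= (−40x^2 + 64xy − 19x − 72y + 72)(3 + 7y − 6x)(−2 − 5y)    [combine like terms]
= (−120x^2 − 280x^2y + 240x^3 + 192xy + 448xy^2 − 384x^2y − 57x − 133xy + 114x^2 − 216y − 504y^2 + 432xy + 216 + 504y − 432x)(−2 − 5y)    [distributive law]
= (−6x^2 − 664x^2y + 240x^3 + 491xy + 448xy^2 − 489x + 288y − 504y^2 + 216)(−2 − 5y)    [combine like terms]
= 12x^2 + 30x^2y + 1328x^2y + 3320x^2y^2 − 480x^3 − 1200x^3y − 982xy − 2455xy^2 − 896xy^2 − 2240xy^3 + 978x + 2445xy − 576y − 1440y^2 + 1008y^2 + 2520y^3 − 432 − 1080y    [distributive law]
= 12x^2 + 1358x^2y + 3320x^2y^2 − 480x^3 − 1200x^3y + 1463xy − 3351xy^2 − 2240xy^3 + 978x − 1656y − 432y^2 + 2520y^3 − 432    [combine like terms]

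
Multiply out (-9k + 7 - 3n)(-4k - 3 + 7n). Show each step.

36k^2 - k - 51kn - 21 + 58n - 21n^2

(-9k + 7 - 3n)(-4k - 3 + 7n)
= 36k^2 + 27k - 63kn - 28k - 21 + 49n + 12kn + 9n - 21n^2    [distributive law]
= 36k^2 - k - 51kn - 21 + 58n - 21n^2    [combine like terms]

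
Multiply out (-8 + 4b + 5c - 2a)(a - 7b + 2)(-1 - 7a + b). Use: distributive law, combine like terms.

124a + 86a² - 478ab - 80b + 92b² + 16 - 128a²b + 214ab² - 28b³ - 75ac - 35a²c + 250abc + 45bc - 35b²c - 10c + 14a³

(-8 + 4b + 5c - 2a)(a - 7b + 2)(-1 - 7a + b)
= (-8a + 56b - 16 + 4ab - 28b² + 8b + 5ac - 35bc + 10c - 2a² + 14ab - 4a)(-1 - 7a + b)    [distributive law]
= (-12a + 64b - 16 + 18ab - 28b² + 5ac - 35bc + 10c - 2a²)(-1 - 7a + b)    [combine like terms]
= 12a + 84a² - 12ab - 64b - 448ab + 64b² + 16 + 112a - 16b - 18ab - 126a²b + 18ab² + 28b² + 196ab² - 28b³ - 5ac - 35a²c + 5abc + 35bc + 245abc - 35b²c - 10c - 70ac + 10bc + 2a² + 14a³ - 2a²b    [distributive law]
= 124a + 86a² - 478ab - 80b + 92b² + 16 - 128a²b + 214ab² - 28b³ - 75ac - 35a²c + 250abc + 45bc - 35b²c - 10c + 14a³    [combine like terms]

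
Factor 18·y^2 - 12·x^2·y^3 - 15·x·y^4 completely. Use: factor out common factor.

18·y^2 - 12·x^2·y^3 - 15·x·y^4
= 3(6·y^2 - 4·x^2·y^3 - 5·x·y^4)    [factor out 3]
= 3·y^2(6 - 4·x^2·y - 5·x·y^2)    [factor out y^2]

3·y^2(6 - 4·x^2·y - 5·x·y^2)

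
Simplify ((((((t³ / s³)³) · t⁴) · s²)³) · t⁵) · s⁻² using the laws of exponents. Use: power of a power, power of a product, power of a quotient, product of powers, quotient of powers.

((((((t³ / s³)³) · t⁴) · s²)³) · t⁵) · s⁻²
= ((((((t³ / s³)³) · t⁴)³) · ((s²)³)) · t⁵) · s⁻²    [power of a product]
= ((((((t³ / s³)³)³) · ((t⁴)³)) · ((s²)³)) · t⁵) · s⁻²    [power of a product]
= (((((t³ / s³)⁹) · ((t⁴)³)) · ((s²)³)) · t⁵) · s⁻²    [power of a power]
= ((((((t³)⁹) / ((s³)⁹)) · ((t⁴)³)) · ((s²)³)) · t⁵) · s⁻²    [power of a quotient]
= ((((t²⁷ / ((s³)⁹)) · ((t⁴)³)) · ((s²)³)) · t⁵) · s⁻²    [power of a power]
= ((((t²⁷ / s²⁷) · ((t⁴)³)) · ((s²)³)) · t⁵) · s⁻²    [power of a power]
= ((((t²⁷ / s²⁷) · t¹²) · ((s²)³)) · t⁵) · s⁻²    [power of a power]
= ((((t²⁷ / s²⁷) · t¹²) · s⁶) · t⁵) · s⁻²    [power of a power]
= s⁻²³t⁴⁴    [quotient of powers; product of powers]

s⁻²³t⁴⁴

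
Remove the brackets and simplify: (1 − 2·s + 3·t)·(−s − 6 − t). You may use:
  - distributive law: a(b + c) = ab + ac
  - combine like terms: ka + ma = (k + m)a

(1 − 2·s + 3·t)·(−s − 6 − t)
= −s − 6 − t + 2·s^2 + 12·s + 2·s·t − 3·s·t − 18·t − 3·t^2    [distributive law]
= 11·s − 6 − 19·t + 2·s^2 − s·t − 3·t^2    [combine like terms]

11·s − 6 − 19·t + 2·s^2 − s·t − 3·t^2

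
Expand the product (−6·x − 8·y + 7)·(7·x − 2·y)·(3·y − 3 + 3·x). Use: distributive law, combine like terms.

(−6·x − 8·y + 7)·(7·x − 2·y)·(3·y − 3 + 3·x)
= (−42·x^2 + 12·x·y − 56·x·y + 16·y^2 + 49·x − 14·y)·(3·y − 3 + 3·x)    [distributive law]
= (−42·x^2 − 44·x·y + 16·y^2 + 49·x − 14·y)·(3·y − 3 + 3·x)    [combine like terms]
= −126·x^2·y + 126·x^2 − 126·x^3 − 132·x·y^2 + 132·x·y − 132·x^2·y + 48·y^3 − 48·y^2 + 48·x·y^2 + 147·x·y − 147·x + 147·x^2 − 42·y^2 + 42·y − 42·x·y    [distributive law]
= −258·x^2·y + 273·x^2 − 126·x^3 − 84·x·y^2 + 237·x·y + 48·y^3 − 90·y^2 − 147·x + 42·y    [combine like terms]

−258·x^2·y + 273·x^2 − 126·x^3 − 84·x·y^2 + 237·x·y + 48·y^3 − 90·y^2 − 147·x + 42·y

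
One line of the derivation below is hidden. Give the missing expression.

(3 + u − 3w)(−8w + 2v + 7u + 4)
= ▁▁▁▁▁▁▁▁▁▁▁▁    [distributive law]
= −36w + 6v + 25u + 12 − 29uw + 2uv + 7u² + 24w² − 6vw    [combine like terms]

Applying distributive law to the line above:

−24w + 6v + 21u + 12 − 8uw + 2uv + 7u² + 4u + 24w² − 6vw − 21uw − 12w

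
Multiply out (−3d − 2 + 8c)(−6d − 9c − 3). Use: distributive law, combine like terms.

18d² − 21cd + 21d − 6c + 6 − 72c²

(−3d − 2 + 8c)(−6d − 9c − 3)
= 18d² + 27cd + 9d + 12d + 18c + 6 − 48cd − 72c² − 24c    [distributive law]
= 18d² − 21cd + 21d − 6c + 6 − 72c²    [combine like terms]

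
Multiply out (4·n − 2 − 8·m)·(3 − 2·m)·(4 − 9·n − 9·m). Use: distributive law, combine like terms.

102·n − 108·n^2 + 40·m·n + 72·m·n^2 − 72·m^2·n − 24 − 26·m + 244·m^2 − 144·m^3

(4·n − 2 − 8·m)·(3 − 2·m)·(4 − 9·n − 9·m)
= (12·n − 8·m·n − 6 + 4·m − 24·m + 16·m^2)·(4 − 9·n − 9·m)    [distributive law]
= (12·n − 8·m·n − 6 − 20·m + 16·m^2)·(4 − 9·n − 9·m)    [combine like terms]
= 48·n − 108·n^2 − 108·m·n − 32·m·n + 72·m·n^2 + 72·m^2·n − 24 + 54·n + 54·m − 80·m + 180·m·n + 180·m^2 + 64·m^2 − 144·m^2·n − 144·m^3    [distributive law]
= 102·n − 108·n^2 + 40·m·n + 72·m·n^2 − 72·m^2·n − 24 − 26·m + 244·m^2 − 144·m^3    [combine like terms]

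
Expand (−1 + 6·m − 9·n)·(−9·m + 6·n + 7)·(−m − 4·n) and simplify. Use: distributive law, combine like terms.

−51·m² − 135·m·n + 276·n² + 7·m + 28·n + 54·m³ + 99·m²·n − 414·m·n² + 216·n³

(−1 + 6·m − 9·n)·(−9·m + 6·n + 7)·(−m − 4·n)
= (9·m − 6·n − 7 − 54·m² + 36·m·n + 42·m + 81·m·n − 54·n² − 63·n)·(−m − 4·n)    [distributive law]
= (51·m − 69·n − 7 − 54·m² + 117·m·n − 54·n²)·(−m − 4·n)    [combine like terms]
= −51·m² − 204·m·n + 69·m·n + 276·n² + 7·m + 28·n + 54·m³ + 216·m²·n − 117·m²·n − 468·m·n² + 54·m·n² + 216·n³    [distributive law]
= −51·m² − 135·m·n + 276·n² + 7·m + 28·n + 54·m³ + 99·m²·n − 414·m·n² + 216·n³    [combine like terms]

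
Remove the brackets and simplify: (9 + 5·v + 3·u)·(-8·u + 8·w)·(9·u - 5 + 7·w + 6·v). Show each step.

-528·u^2 + 360·u + 24·u·w - 232·u·v - 360·w + 504·w^2 + 232·v·w - 504·u^2·v + 224·u·v·w - 240·u·v^2 + 280·v·w^2 + 240·v^2·w - 216·u^3 + 48·u^2·w + 168·u·w^2

(9 + 5·v + 3·u)·(-8·u + 8·w)·(9·u - 5 + 7·w + 6·v)
= (-72·u + 72·w - 40·u·v + 40·v·w - 24·u^2 + 24·u·w)·(9·u - 5 + 7·w + 6·v)    [distributive law]
= -648·u^2 + 360·u - 504·u·w - 432·u·v + 648·u·w - 360·w + 504·w^2 + 432·v·w - 360·u^2·v + 200·u·v - 280·u·v·w - 240·u·v^2 + 360·u·v·w - 200·v·w + 280·v·w^2 + 240·v^2·w - 216·u^3 + 120·u^2 - 168·u^2·w - 144·u^2·v + 216·u^2·w - 120·u·w + 168·u·w^2 + 144·u·v·w    [distributive law]
= -528·u^2 + 360·u + 24·u·w - 232·u·v - 360·w + 504·w^2 + 232·v·w - 504·u^2·v + 224·u·v·w - 240·u·v^2 + 280·v·w^2 + 240·v^2·w - 216·u^3 + 48·u^2·w + 168·u·w^2    [combine like terms]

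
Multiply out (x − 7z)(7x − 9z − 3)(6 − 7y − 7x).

(x − 7z)(7x − 9z − 3)(6 − 7y − 7x)
= (7x² − 9xz − 3x − 49xz + 63z² + 21z)(6 − 7y − 7x)    [distributive law]
= (7x² − 58xz − 3x + 63z² + 21z)(6 − 7y − 7x)    [combine like terms]
= 42x² − 49x²y − 49x³ − 348xz + 406xyz + 406x²z − 18x + 21xy + 21x² + 378z² − 441yz² − 441xz² + 126z − 147yz − 147xz    [distributive law]
= 63x² − 49x²y − 49x³ − 495xz + 406xyz + 406x²z − 18x + 21xy + 378z² − 441yz² − 441xz² + 126z − 147yz    [combine like terms]

63x² − 49x²y − 49x³ − 495xz + 406xyz + 406x²z − 18x + 21xy + 378z² − 441yz² − 441xz² + 126z − 147yz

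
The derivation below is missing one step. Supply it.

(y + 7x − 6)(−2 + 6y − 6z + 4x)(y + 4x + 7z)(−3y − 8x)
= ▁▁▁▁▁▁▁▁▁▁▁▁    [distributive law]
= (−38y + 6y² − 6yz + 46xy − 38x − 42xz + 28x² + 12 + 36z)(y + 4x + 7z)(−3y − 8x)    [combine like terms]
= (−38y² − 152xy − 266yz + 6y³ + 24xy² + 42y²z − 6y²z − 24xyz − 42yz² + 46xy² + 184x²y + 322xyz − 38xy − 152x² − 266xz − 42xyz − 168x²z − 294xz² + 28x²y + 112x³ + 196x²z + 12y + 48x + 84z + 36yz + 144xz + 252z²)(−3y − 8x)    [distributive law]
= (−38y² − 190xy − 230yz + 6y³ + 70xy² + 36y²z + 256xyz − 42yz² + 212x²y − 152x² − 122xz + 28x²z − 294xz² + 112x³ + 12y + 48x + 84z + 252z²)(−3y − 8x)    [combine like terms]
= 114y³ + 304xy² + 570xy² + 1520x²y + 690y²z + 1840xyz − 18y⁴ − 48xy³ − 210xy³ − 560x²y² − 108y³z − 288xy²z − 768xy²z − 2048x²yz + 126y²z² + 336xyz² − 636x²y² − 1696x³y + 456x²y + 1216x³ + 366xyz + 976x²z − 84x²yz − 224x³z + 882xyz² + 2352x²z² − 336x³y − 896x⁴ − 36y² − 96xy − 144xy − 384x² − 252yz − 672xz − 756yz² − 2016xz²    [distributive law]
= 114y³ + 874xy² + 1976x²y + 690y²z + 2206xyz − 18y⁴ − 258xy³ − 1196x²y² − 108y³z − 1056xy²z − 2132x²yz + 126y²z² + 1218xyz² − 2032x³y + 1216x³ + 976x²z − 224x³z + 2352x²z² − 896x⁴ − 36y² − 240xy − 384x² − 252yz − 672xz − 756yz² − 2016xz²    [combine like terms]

After distributive law, the bracketed line is:

(−2y + 6y² − 6yz + 4xy − 14x + 42xy − 42xz + 28x² + 12 − 36y + 36z − 24x)(y + 4x + 7z)(−3y − 8x)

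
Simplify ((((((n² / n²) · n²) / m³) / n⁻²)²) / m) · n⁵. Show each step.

((((((n² / n²) · n²) / m³) / n⁻²)²) / m) · n⁵
= ((((((n² / n²) · n²) / m³)²) / ((n⁻²)²)) / m) · n⁵    [power of a quotient]
= ((((((n² / n²) · n²)²) / ((m³)²)) / ((n⁻²)²)) / m) · n⁵    [power of a quotient]
= ((((((n² / n²)²) · ((n²)²)) / ((m³)²)) / ((n⁻²)²)) / m) · n⁵    [power of a product]
= (((((((n²)²) / ((n²)²)) · ((n²)²)) / ((m³)²)) / ((n⁻²)²)) / m) · n⁵    [power of a quotient]
= (((((n⁴ / ((n²)²)) · ((n²)²)) / ((m³)²)) / ((n⁻²)²)) / m) · n⁵    [power of a power]
= (((((n⁴ / n⁴) · ((n²)²)) / ((m³)²)) / ((n⁻²)²)) / m) · n⁵    [power of a power]
= ((((n⁰ · ((n²)²)) / ((m³)²)) / ((n⁻²)²)) / m) · n⁵    [quotient of powers]
= ((((n⁰ · n⁴) / ((m³)²)) / ((n⁻²)²)) / m) · n⁵    [power of a power]
= (((n⁴ / ((m³)²)) / ((n⁻²)²)) / m) · n⁵    [product of powers]
= (((n⁴ / m⁶) / ((n⁻²)²)) / m) · n⁵    [power of a power]
= (((n⁴ / m⁶) / n⁻⁴) / m) · n⁵    [power of a power]
= m⁻⁷n¹³    [quotient of powers; product of powers]

m⁻⁷n¹³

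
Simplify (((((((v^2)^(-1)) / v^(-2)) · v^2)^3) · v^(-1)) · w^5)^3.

v^15w^15

(((((((v^2)^(-1)) / v^(-2)) · v^2)^3) · v^(-1)) · w^5)^3
= (((((((v^2)^(-1)) / v^(-2)) · v^2)^3) · v^(-1))^3) · ((w^5)^3)    [power of a product]
= (((((((v^2)^(-1)) / v^(-2)) · v^2)^3)^3) · ((v^(-1))^3)) · ((w^5)^3)    [power of a product]
= ((((((v^2)^(-1)) / v^(-2)) · v^2)^9) · ((v^(-1))^3)) · ((w^5)^3)    [power of a power]
= ((((((v^2)^(-1)) / v^(-2))^9) · ((v^2)^9)) · ((v^(-1))^3)) · ((w^5)^3)    [power of a product]
= ((((((v^2)^(-1))^9) / ((v^(-2))^9)) · ((v^2)^9)) · ((v^(-1))^3)) · ((w^5)^3)    [power of a quotient]
= (((((v^2)^(-9)) / ((v^(-2))^9)) · ((v^2)^9)) · ((v^(-1))^3)) · ((w^5)^3)    [power of a power]
= (((v^(-18) / ((v^(-2))^9)) · ((v^2)^9)) · ((v^(-1))^3)) · ((w^5)^3)    [power of a power]
= (((v^(-18) / v^(-18)) · ((v^2)^9)) · ((v^(-1))^3)) · ((w^5)^3)    [power of a power]
= ((v^0 · ((v^2)^9)) · ((v^(-1))^3)) · ((w^5)^3)    [quotient of powers]
= ((v^0 · v^18) · ((v^(-1))^3)) · ((w^5)^3)    [power of a power]
= (v^18 · ((v^(-1))^3)) · ((w^5)^3)    [product of powers]
= (v^18 · v^(-3)) · ((w^5)^3)    [power of a power]
= v^15 · ((w^5)^3)    [product of powers]
= v^15 · w^15    [power of a power]
= v^15w^15    [rearrange]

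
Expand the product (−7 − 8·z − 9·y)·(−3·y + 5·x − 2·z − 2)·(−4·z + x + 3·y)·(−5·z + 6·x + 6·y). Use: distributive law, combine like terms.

−390·y·z^2 + 954·x·y·z − 981·y^2·z − 606·x^2·y + 306·x·y^2 + 702·y^3 − 1570·x·z^2 + 1195·x^2·z − 210·x^3 + 600·z^3 + 280·z^2 − 406·x·z − 546·y·z + 84·x^2 + 336·x·y + 252·y^2 + 216·y·z^3 − 174·x·y·z^2 − 810·y^2·z^2 + 597·x^2·y·z + 1260·x·y^2·z − 297·y^3·z − 1264·x·z^3 + 1256·x^2·z^2 − 240·x^3·z + 320·z^4 − 918·x^2·y^2 − 162·x·y^3 + 486·y^4 − 270·x^3·y

(−7 − 8·z − 9·y)·(−3·y + 5·x − 2·z − 2)·(−4·z + x + 3·y)·(−5·z + 6·x + 6·y)
= (21·y − 35·x + 14·z + 14 + 24·y·z − 40·x·z + 16·z^2 + 16·z + 27·y^2 − 45·x·y + 18·y·z + 18·y)·(−4·z + x + 3·y)·(−5·z + 6·x + 6·y)    [distributive law]
= (39·y − 35·x + 30·z + 14 + 42·y·z − 40·x·z + 16·z^2 + 27·y^2 − 45·x·y)·(−4·z + x + 3·y)·(−5·z + 6·x + 6·y)    [combine like terms]
= (−156·y·z + 39·x·y + 117·y^2 + 140·x·z − 35·x^2 − 105·x·y − 120·z^2 + 30·x·z + 90·y·z − 56·z + 14·x + 42·y − 168·y·z^2 + 42·x·y·z + 126·y^2·z + 160·x·z^2 − 40·x^2·z − 120·x·y·z − 64·z^3 + 16·x·z^2 + 48·y·z^2 − 108·y^2·z + 27·x·y^2 + 81·y^3 + 180·x·y·z − 45·x^2·y − 135·x·y^2)·(−5·z + 6·x + 6·y)    [distributive law]
= (−66·y·z − 66·x·y + 117·y^2 + 170·x·z − 35·x^2 − 120·z^2 − 56·z + 14·x + 42·y − 120·y·z^2 + 102·x·y·z + 18·y^2·z + 176·x·z^2 − 40·x^2·z − 64·z^3 − 108·x·y^2 + 81·y^3 − 45·x^2·y)·(−5·z + 6·x + 6·y)    [combine like terms]
= 330·y·z^2 − 396·x·y·z − 396·y^2·z + 330·x·y·z − 396·x^2·y − 396·x·y^2 − 585·y^2·z + 702·x·y^2 + 702·y^3 − 850·x·z^2 + 1020·x^2·z + 1020·x·y·z + 175·x^2·z − 210·x^3 − 210·x^2·y + 600·z^3 − 720·x·z^2 − 720·y·z^2 + 280·z^2 − 336·x·z − 336·y·z − 70·x·z + 84·x^2 + 84·x·y − 210·y·z + 252·x·y + 252·y^2 + 600·y·z^3 − 720·x·y·z^2 − 720·y^2·z^2 − 510·x·y·z^2 + 612·x^2·y·z + 612·x·y^2·z − 90·y^2·z^2 + 108·x·y^2·z + 108·y^3·z − 880·x·z^3 + 1056·x^2·z^2 + 1056·x·y·z^2 + 200·x^2·z^2 − 240·x^3·z − 240·x^2·y·z + 320·z^4 − 384·x·z^3 − 384·y·z^3 + 540·x·y^2·z − 648·x^2·y^2 − 648·x·y^3 − 405·y^3·z + 486·x·y^3 + 486·y^4 + 225·x^2·y·z − 270·x^3·y − 270·x^2·y^2    [distributive law]
= −390·y·z^2 + 954·x·y·z − 981·y^2·z − 606·x^2·y + 306·x·y^2 + 702·y^3 − 1570·x·z^2 + 1195·x^2·z − 210·x^3 + 600·z^3 + 280·z^2 − 406·x·z − 546·y·z + 84·x^2 + 336·x·y + 252·y^2 + 216·y·z^3 − 174·x·y·z^2 − 810·y^2·z^2 + 597·x^2·y·z + 1260·x·y^2·z − 297·y^3·z − 1264·x·z^3 + 1256·x^2·z^2 − 240·x^3·z + 320·z^4 − 918·x^2·y^2 − 162·x·y^3 + 486·y^4 − 270·x^3·y    [combine like terms]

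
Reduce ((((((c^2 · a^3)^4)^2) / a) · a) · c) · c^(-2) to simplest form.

((((((c^2 · a^3)^4)^2) / a) · a) · c) · c^(-2)
= (((((c^2 · a^3)^8) / a) · a) · c) · c^(-2)    [power of a power]
= ((((((c^2)^8) · ((a^3)^8)) / a) · a) · c) · c^(-2)    [power of a product]
= ((((c^16 · ((a^3)^8)) / a) · a) · c) · c^(-2)    [power of a power]
= ((((c^16 · a^24) / a) · a) · c) · c^(-2)    [power of a power]
= a^24c^15    [quotient of powers; product of powers]

a^24c^15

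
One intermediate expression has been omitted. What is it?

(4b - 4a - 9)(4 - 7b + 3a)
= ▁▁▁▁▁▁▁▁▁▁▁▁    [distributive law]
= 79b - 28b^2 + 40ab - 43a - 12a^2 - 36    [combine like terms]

By distributive law:

16b - 28b^2 + 12ab - 16a + 28ab - 12a^2 - 36 + 63b - 27a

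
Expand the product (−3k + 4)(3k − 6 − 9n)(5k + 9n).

−45k^3 + 54k^2n + 150k^2 + 90kn + 243kn^2 − 120k − 216n − 324n^2

(−3k + 4)(3k − 6 − 9n)(5k + 9n)
= (−9k^2 + 18k + 27kn + 12k − 24 − 36n)(5k + 9n)    [distributive law]
= (−9k^2 + 30k + 27kn − 24 − 36n)(5k + 9n)    [combine like terms]
= −45k^3 − 81k^2n + 150k^2 + 270kn + 135k^2n + 243kn^2 − 120k − 216n − 180kn − 324n^2    [distributive law]
= −45k^3 + 54k^2n + 150k^2 + 90kn + 243kn^2 − 120k − 216n − 324n^2    [combine like terms]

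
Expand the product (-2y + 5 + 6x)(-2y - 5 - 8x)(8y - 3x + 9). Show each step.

(-2y + 5 + 6x)(-2y - 5 - 8x)(8y - 3x + 9)
= (4y^2 + 10y + 16xy - 10y - 25 - 40x - 12xy - 30x - 48x^2)(8y - 3x + 9)    [distributive law]
= (4y^2 + 4xy - 25 - 70x - 48x^2)(8y - 3x + 9)    [combine like terms]
= 32y^3 - 12xy^2 + 36y^2 + 32xy^2 - 12x^2y + 36xy - 200y + 75x - 225 - 560xy + 210x^2 - 630x - 384x^2y + 144x^3 - 432x^2    [distributive law]
= 32y^3 + 20xy^2 + 36y^2 - 396x^2y - 524xy - 200y - 555x - 225 - 222x^2 + 144x^3    [combine like terms]

32y^3 + 20xy^2 + 36y^2 - 396x^2y - 524xy - 200y - 555x - 225 - 222x^2 + 144x^3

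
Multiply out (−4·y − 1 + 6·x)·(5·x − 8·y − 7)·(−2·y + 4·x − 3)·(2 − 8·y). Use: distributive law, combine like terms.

−3008·x·y^2 − 2112·x·y^3 + 1560·x^2·y + 2656·x^2·y^2 − 468·x·y + 1216·y^3 + 512·y^4 + 640·y^2 − 76·y − 556·x^2 + 338·x − 42 + 240·x^3 − 960·x^3·y

(−4·y − 1 + 6·x)·(5·x − 8·y − 7)·(−2·y + 4·x − 3)·(2 − 8·y)
= (−20·x·y + 32·y^2 + 28·y − 5·x + 8·y + 7 + 30·x^2 − 48·x·y − 42·x)·(−2·y + 4·x − 3)·(2 − 8·y)    [distributive law]
= (−68·x·y + 32·y^2 + 36·y − 47·x + 7 + 30·x^2)·(−2·y + 4·x − 3)·(2 − 8·y)    [combine like terms]
= (136·x·y^2 − 272·x^2·y + 204·x·y − 64·y^3 + 128·x·y^2 − 96·y^2 − 72·y^2 + 144·x·y − 108·y + 94·x·y − 188·x^2 + 141·x − 14·y + 28·x − 21 − 60·x^2·y + 120·x^3 − 90·x^2)·(2 − 8·y)    [distributive law]
= (264·x·y^2 − 332·x^2·y + 442·x·y − 64·y^3 − 168·y^2 − 122·y − 278·x^2 + 169·x − 21 + 120·x^3)·(2 − 8·y)    [combine like terms]
= 528·x·y^2 − 2112·x·y^3 − 664·x^2·y + 2656·x^2·y^2 + 884·x·y − 3536·x·y^2 − 128·y^3 + 512·y^4 − 336·y^2 + 1344·y^3 − 244·y + 976·y^2 − 556·x^2 + 2224·x^2·y + 338·x − 1352·x·y − 42 + 168·y + 240·x^3 − 960·x^3·y    [distributive law]
= −3008·x·y^2 − 2112·x·y^3 + 1560·x^2·y + 2656·x^2·y^2 − 468·x·y + 1216·y^3 + 512·y^4 + 640·y^2 − 76·y − 556·x^2 + 338·x − 42 + 240·x^3 − 960·x^3·y    [combine like terms]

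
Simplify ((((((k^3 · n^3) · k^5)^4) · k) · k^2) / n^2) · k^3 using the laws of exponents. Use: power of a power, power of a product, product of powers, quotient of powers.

((((((k^3 · n^3) · k^5)^4) · k) · k^2) / n^2) · k^3
= ((((((k^3 · n^3)^4) · ((k^5)^4)) · k) · k^2) / n^2) · k^3    [power of a product]
= (((((((k^3)^4) · ((n^3)^4)) · ((k^5)^4)) · k) · k^2) / n^2) · k^3    [power of a product]
= (((((k^12 · ((n^3)^4)) · ((k^5)^4)) · k) · k^2) / n^2) · k^3    [power of a power]
= (((((k^12 · n^12) · ((k^5)^4)) · k) · k^2) / n^2) · k^3    [power of a power]
= (((((k^12 · n^12) · k^20) · k) · k^2) / n^2) · k^3    [power of a power]
= k^38·n^10    [quotient of powers; product of powers]

k^38·n^10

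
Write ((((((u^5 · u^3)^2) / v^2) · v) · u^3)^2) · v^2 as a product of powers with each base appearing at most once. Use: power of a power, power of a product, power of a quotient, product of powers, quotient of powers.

((((((u^5 · u^3)^2) / v^2) · v) · u^3)^2) · v^2
= ((((((u^5 · u^3)^2) / v^2) · v)^2) · ((u^3)^2)) · v^2    [power of a product]
= ((((((u^5 · u^3)^2) / v^2)^2) · (v^2)) · ((u^3)^2)) · v^2    [power of a product]
= ((((((u^5 · u^3)^2)^2) / ((v^2)^2)) · (v^2)) · ((u^3)^2)) · v^2    [power of a quotient]
= (((((u^5 · u^3)^4) / ((v^2)^2)) · (v^2)) · ((u^3)^2)) · v^2    [power of a power]
= ((((((u^5)^4) · ((u^3)^4)) / ((v^2)^2)) · (v^2)) · ((u^3)^2)) · v^2    [power of a product]
= ((((u^20 · ((u^3)^4)) / ((v^2)^2)) · (v^2)) · ((u^3)^2)) · v^2    [power of a power]
= ((((u^20 · u^12) / ((v^2)^2)) · (v^2)) · ((u^3)^2)) · v^2    [power of a power]
= (((u^32 / ((v^2)^2)) · (v^2)) · ((u^3)^2)) · v^2    [product of powers]
= (((u^32 / v^4) · (v^2)) · ((u^3)^2)) · v^2    [power of a power]
= (((u^32 / v^4) · v^2) · u^6) · v^2    [power of a power]
= u^38    [quotient of powers; product of powers]

u^38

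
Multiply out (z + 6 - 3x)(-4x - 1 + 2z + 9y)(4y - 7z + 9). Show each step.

149xyz + 70xz^2 + 57xz - 253yz - 59z^2 + 141z - 55yz^2 - 14z^3 + 36y^2z - 327xy - 189x + 462y - 54 + 216y^2 + 48x^2y - 84x^2z + 108x^2 - 108xy^2

(z + 6 - 3x)(-4x - 1 + 2z + 9y)(4y - 7z + 9)
= (-4xz - z + 2z^2 + 9yz - 24x - 6 + 12z + 54y + 12x^2 + 3x - 6xz - 27xy)(4y - 7z + 9)    [distributive law]
= (-10xz + 11z + 2z^2 + 9yz - 21x - 6 + 54y + 12x^2 - 27xy)(4y - 7z + 9)    [combine like terms]
= -40xyz + 70xz^2 - 90xz + 44yz - 77z^2 + 99z + 8yz^2 - 14z^3 + 18z^2 + 36y^2z - 63yz^2 + 81yz - 84xy + 147xz - 189x - 24y + 42z - 54 + 216y^2 - 378yz + 486y + 48x^2y - 84x^2z + 108x^2 - 108xy^2 + 189xyz - 243xy    [distributive law]
= 149xyz + 70xz^2 + 57xz - 253yz - 59z^2 + 141z - 55yz^2 - 14z^3 + 36y^2z - 327xy - 189x + 462y - 54 + 216y^2 + 48x^2y - 84x^2z + 108x^2 - 108xy^2    [combine like terms]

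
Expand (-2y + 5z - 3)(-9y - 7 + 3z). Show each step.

18y² + 41y - 51yz - 44z + 15z² + 21

(-2y + 5z - 3)(-9y - 7 + 3z)
= 18y² + 14y - 6yz - 45yz - 35z + 15z² + 27y + 21 - 9z    [distributive law]
= 18y² + 41y - 51yz - 44z + 15z² + 21    [combine like terms]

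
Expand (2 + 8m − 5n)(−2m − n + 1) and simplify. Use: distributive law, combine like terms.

(2 + 8m − 5n)(−2m − n + 1)
= −4m − 2n + 2 − 16m^2 − 8mn + 8m + 10mn + 5n^2 − 5n    [distributive law]
= 4m − 7n + 2 − 16m^2 + 2mn + 5n^2    [combine like terms]

4m − 7n + 2 − 16m^2 + 2mn + 5n^2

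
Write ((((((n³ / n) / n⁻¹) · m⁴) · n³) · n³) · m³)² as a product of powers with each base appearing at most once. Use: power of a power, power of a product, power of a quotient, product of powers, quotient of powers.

((((((n³ / n) / n⁻¹) · m⁴) · n³) · n³) · m³)²
= ((((((n³ / n) / n⁻¹) · m⁴) · n³) · n³)²) · ((m³)²)    [power of a product]
= ((((((n³ / n) / n⁻¹) · m⁴) · n³)²) · ((n³)²)) · ((m³)²)    [power of a product]
= ((((((n³ / n) / n⁻¹) · m⁴)²) · ((n³)²)) · ((n³)²)) · ((m³)²)    [power of a product]
= ((((((n³ / n) / n⁻¹)²) · ((m⁴)²)) · ((n³)²)) · ((n³)²)) · ((m³)²)    [power of a product]
= ((((((n³ / n)²) / ((n⁻¹)²)) · ((m⁴)²)) · ((n³)²)) · ((n³)²)) · ((m³)²)    [power of a quotient]
= (((((((n³)²) / (n²)) / ((n⁻¹)²)) · ((m⁴)²)) · ((n³)²)) · ((n³)²)) · ((m³)²)    [power of a quotient]
= (((((n⁶ / (n²)) / ((n⁻¹)²)) · ((m⁴)²)) · ((n³)²)) · ((n³)²)) · ((m³)²)    [power of a power]
= ((((n⁴ / ((n⁻¹)²)) · ((m⁴)²)) · ((n³)²)) · ((n³)²)) · ((m³)²)    [quotient of powers]
= ((((n⁴ / n⁻²) · ((m⁴)²)) · ((n³)²)) · ((n³)²)) · ((m³)²)    [power of a power]
= (((n⁶ · ((m⁴)²)) · ((n³)²)) · ((n³)²)) · ((m³)²)    [quotient of powers]
= (((n⁶ · m⁸) · ((n³)²)) · ((n³)²)) · ((m³)²)    [power of a power]
= (((n⁶ · m⁸) · n⁶) · ((n³)²)) · ((m³)²)    [power of a power]
= (((n⁶ · m⁸) · n⁶) · n⁶) · ((m³)²)    [power of a power]
= (((n⁶ · m⁸) · n⁶) · n⁶) · m⁶    [power of a power]
= m¹⁴·n¹⁸    [product of powers]

m¹⁴·n¹⁸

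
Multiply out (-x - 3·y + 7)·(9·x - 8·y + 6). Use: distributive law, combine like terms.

-9·x² - 19·x·y + 57·x + 24·y² - 74·y + 42

(-x - 3·y + 7)·(9·x - 8·y + 6)
= -9·x² + 8·x·y - 6·x - 27·x·y + 24·y² - 18·y + 63·x - 56·y + 42    [distributive law]
= -9·x² - 19·x·y + 57·x + 24·y² - 74·y + 42    [combine like terms]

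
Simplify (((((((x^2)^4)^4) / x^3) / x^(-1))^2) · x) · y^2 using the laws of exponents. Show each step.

(((((((x^2)^4)^4) / x^3) / x^(-1))^2) · x) · y^2
= (((((((x^2)^4)^4) / x^3)^2) / ((x^(-1))^2)) · x) · y^2    [power of a quotient]
= (((((((x^2)^4)^4)^2) / ((x^3)^2)) / ((x^(-1))^2)) · x) · y^2    [power of a quotient]
= ((((((x^2)^4)^8) / ((x^3)^2)) / ((x^(-1))^2)) · x) · y^2    [power of a power]
= (((((x^2)^32) / ((x^3)^2)) / ((x^(-1))^2)) · x) · y^2    [power of a power]
= (((x^64 / ((x^3)^2)) / ((x^(-1))^2)) · x) · y^2    [power of a power]
= (((x^64 / x^6) / ((x^(-1))^2)) · x) · y^2    [power of a power]
= ((x^58 / ((x^(-1))^2)) · x) · y^2    [quotient of powers]
= ((x^58 / x^(-2)) · x) · y^2    [power of a power]
= (x^60 · x) · y^2    [quotient of powers]
= x^61 · y^2    [product of powers]
= x^61y^2    [rearrange]

x^61y^2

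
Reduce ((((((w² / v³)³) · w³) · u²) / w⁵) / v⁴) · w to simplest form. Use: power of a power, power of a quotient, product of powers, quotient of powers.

((((((w² / v³)³) · w³) · u²) / w⁵) / v⁴) · w
= (((((((w²)³) / ((v³)³)) · w³) · u²) / w⁵) / v⁴) · w    [power of a quotient]
= (((((w⁶ / ((v³)³)) · w³) · u²) / w⁵) / v⁴) · w    [power of a power]
= (((((w⁶ / v⁹) · w³) · u²) / w⁵) / v⁴) · w    [power of a power]
= u²·v⁻¹³·w⁵    [quotient of powers; product of powers]

u²·v⁻¹³·w⁵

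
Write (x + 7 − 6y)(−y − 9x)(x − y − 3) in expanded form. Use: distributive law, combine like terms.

62x^2y − 47xy^2 − 103xy − 9x^3 − 36x^2 − 11y^2 + 21y + 189x − 6y^3

(x + 7 − 6y)(−y − 9x)(x − y − 3)
= (−xy − 9x^2 − 7y − 63x + 6y^2 + 54xy)(x − y − 3)    [distributive law]
= (53xy − 9x^2 − 7y − 63x + 6y^2)(x − y − 3)    [combine like terms]
= 53x^2y − 53xy^2 − 159xy − 9x^3 + 9x^2y + 27x^2 − 7xy + 7y^2 + 21y − 63x^2 + 63xy + 189x + 6xy^2 − 6y^3 − 18y^2    [distributive law]
= 62x^2y − 47xy^2 − 103xy − 9x^3 − 36x^2 − 11y^2 + 21y + 189x − 6y^3    [combine like terms]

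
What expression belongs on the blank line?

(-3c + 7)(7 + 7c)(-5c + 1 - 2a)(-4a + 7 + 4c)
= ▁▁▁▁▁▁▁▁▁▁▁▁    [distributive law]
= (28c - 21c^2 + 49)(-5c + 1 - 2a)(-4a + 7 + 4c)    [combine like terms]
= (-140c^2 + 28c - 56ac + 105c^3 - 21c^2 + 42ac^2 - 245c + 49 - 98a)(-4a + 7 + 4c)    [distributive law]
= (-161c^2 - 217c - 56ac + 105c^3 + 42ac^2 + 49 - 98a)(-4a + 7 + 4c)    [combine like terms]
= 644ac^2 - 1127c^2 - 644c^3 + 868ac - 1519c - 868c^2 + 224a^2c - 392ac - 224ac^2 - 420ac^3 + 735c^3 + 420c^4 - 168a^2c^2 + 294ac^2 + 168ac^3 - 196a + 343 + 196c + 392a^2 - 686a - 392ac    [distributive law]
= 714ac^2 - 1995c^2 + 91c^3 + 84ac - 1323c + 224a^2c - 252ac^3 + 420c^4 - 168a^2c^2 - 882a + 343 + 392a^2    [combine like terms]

By distributive law:

(-21c - 21c^2 + 49 + 49c)(-5c + 1 - 2a)(-4a + 7 + 4c)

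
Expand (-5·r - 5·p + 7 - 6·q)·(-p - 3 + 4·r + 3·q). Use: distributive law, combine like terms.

(-5·r - 5·p + 7 - 6·q)·(-p - 3 + 4·r + 3·q)
= 5·p·r + 15·r - 20·r² - 15·q·r + 5·p² + 15·p - 20·p·r - 15·p·q - 7·p - 21 + 28·r + 21·q + 6·p·q + 18·q - 24·q·r - 18·q²    [distributive law]
= -15·p·r + 43·r - 20·r² - 39·q·r + 5·p² + 8·p - 9·p·q - 21 + 39·q - 18·q²    [combine like terms]

-15·p·r + 43·r - 20·r² - 39·q·r + 5·p² + 8·p - 9·p·q - 21 + 39·q - 18·q²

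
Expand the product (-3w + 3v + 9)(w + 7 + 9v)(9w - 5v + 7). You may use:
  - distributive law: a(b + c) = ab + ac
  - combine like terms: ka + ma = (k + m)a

(-3w + 3v + 9)(w + 7 + 9v)(9w - 5v + 7)
= (-3w^2 - 21w - 27vw + 3vw + 21v + 27v^2 + 9w + 63 + 81v)(9w - 5v + 7)    [distributive law]
= (-3w^2 - 12w - 24vw + 102v + 27v^2 + 63)(9w - 5v + 7)    [combine like terms]
= -27w^3 + 15vw^2 - 21w^2 - 108w^2 + 60vw - 84w - 216vw^2 + 120v^2w - 168vw + 918vw - 510v^2 + 714v + 243v^2w - 135v^3 + 189v^2 + 567w - 315v + 441    [distributive law]
= -27w^3 - 201vw^2 - 129w^2 + 810vw + 483w + 363v^2w - 321v^2 + 399v - 135v^3 + 441    [combine like terms]

-27w^3 - 201vw^2 - 129w^2 + 810vw + 483w + 363v^2w - 321v^2 + 399v - 135v^3 + 441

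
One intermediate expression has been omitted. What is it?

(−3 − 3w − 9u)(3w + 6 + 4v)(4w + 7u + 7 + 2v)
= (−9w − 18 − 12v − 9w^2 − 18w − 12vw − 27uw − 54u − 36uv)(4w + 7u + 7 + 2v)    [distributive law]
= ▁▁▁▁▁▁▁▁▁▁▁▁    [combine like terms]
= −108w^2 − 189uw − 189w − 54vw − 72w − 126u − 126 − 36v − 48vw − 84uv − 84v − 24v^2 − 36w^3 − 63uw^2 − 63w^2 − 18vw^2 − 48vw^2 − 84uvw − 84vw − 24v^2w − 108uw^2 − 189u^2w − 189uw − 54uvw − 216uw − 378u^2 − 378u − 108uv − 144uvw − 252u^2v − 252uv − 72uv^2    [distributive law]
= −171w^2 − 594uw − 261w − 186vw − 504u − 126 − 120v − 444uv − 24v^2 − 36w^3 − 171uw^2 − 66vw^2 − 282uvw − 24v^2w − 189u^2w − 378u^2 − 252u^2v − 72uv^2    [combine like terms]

Applying combine like terms to the line above:

(−27w − 18 − 12v − 9w^2 − 12vw − 27uw − 54u − 36uv)(4w + 7u + 7 + 2v)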